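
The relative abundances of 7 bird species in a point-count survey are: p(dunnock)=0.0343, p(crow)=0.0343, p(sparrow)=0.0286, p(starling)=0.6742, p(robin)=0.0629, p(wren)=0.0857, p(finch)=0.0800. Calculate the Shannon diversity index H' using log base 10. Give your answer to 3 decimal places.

0.515

Each pᵢ log₁₀ pᵢ term (working shown to 5 dp, full precision carried): 0.0343×(-1.46471)=-0.05024, 0.0343×(-1.46471)=-0.05024, 0.0286×(-1.54363)=-0.04415, 0.6742×(-0.17121)=-0.11543, 0.0629×(-1.20135)=-0.07556, 0.0857×(-1.06702)=-0.09144, 0.08×(-1.09691)=-0.08775.
Sum = -0.51482, so H' = 0.515.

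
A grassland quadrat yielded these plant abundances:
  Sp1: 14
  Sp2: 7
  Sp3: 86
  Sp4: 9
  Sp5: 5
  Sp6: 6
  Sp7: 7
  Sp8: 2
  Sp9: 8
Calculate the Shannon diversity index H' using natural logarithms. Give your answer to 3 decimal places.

1.471

Total N = 14+7+86+9+5+6+7+2+8 = 144, so the proportions are 0.09722, 0.04861, 0.59722, 0.0625, 0.03472, 0.04167, 0.04861, 0.01389, 0.05556 (working shown to 5 dp, full precision carried).
Each pᵢ ln pᵢ term: 0.09722×(-2.33076)=-0.22660, 0.04861×(-3.02390)=-0.14700, 0.59722×(-0.51547)=-0.30785, 0.0625×(-2.77259)=-0.17329, 0.03472×(-3.36038)=-0.11668, 0.04167×(-3.17805)=-0.13242, 0.04861×(-3.02390)=-0.14700, 0.01389×(-4.27667)=-0.05940, 0.05556×(-2.89037)=-0.16058.
Sum = -1.47080, so H' = 1.471.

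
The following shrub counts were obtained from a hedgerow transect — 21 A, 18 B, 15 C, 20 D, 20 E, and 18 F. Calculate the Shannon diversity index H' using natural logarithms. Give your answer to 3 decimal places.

Total N = 21+18+15+20+20+18 = 112, so the proportions are 0.1875, 0.16071, 0.13393, 0.17857, 0.17857, 0.16071 (working shown to 5 dp, full precision carried).
Each pᵢ ln pᵢ term: 0.1875×(-1.67398)=-0.31387, 0.16071×(-1.82813)=-0.29381, 0.13393×(-2.01045)=-0.26926, 0.17857×(-1.72277)=-0.30764, 0.17857×(-1.72277)=-0.30764, 0.16071×(-1.82813)=-0.29381.
Sum = -1.78601, so H' = 1.786.

1.786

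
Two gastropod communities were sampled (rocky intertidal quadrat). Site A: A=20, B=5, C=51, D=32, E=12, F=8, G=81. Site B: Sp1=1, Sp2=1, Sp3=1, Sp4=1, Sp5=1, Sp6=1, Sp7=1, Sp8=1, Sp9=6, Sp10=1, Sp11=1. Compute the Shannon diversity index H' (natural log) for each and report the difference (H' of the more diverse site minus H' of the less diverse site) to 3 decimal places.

0.499

Site A: N=209, proportions 0.09569, 0.02392, 0.24402, 0.15311, 0.05742, 0.03828, 0.38756, giving H' = 1.60170 (working shown to 5 dp, full precision carried).
Site B: N=16, proportions 0.0625, 0.0625, 0.0625, 0.0625, 0.0625, 0.0625, 0.0625, 0.0625, 0.375, 0.0625, 0.0625, giving H' = 2.10068.
Difference = |1.60170 − 2.10068| = 0.49898, i.e. 0.499 to 3 decimal places.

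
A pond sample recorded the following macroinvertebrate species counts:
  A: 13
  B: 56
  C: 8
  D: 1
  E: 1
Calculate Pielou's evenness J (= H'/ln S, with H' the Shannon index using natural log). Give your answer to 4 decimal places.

0.5489

Total N = 13+56+8+1+1 = 79, so the proportions are 0.164557, 0.708861, 0.101266, 0.012658, 0.012658 (working shown to 6 dp, full precision carried).
H' = −Σ pᵢ ln pᵢ = −((-0.296943) + (-0.243916) + (-0.231899) + (-0.055309) + (-0.055309)) = 0.883377.
With S = 5 species, ln S = 1.609438, so J = 0.883377/1.609438 = 0.548873, i.e. 0.5489 to 4 decimal places.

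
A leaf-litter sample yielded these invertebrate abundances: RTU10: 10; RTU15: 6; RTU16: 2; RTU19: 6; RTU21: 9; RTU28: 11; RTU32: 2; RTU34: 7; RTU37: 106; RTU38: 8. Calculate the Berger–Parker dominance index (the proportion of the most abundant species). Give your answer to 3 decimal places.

0.635

Total N = 10+6+2+6+9+11+2+7+106+8 = 167, so the proportions are 0.05988, 0.03593, 0.01198, 0.03593, 0.05389, 0.06587, 0.01198, 0.04192, 0.63473, 0.0479 (working shown to 5 dp, full precision carried).
The largest proportion is 0.63473, i.e. d = 0.635 to 3 decimal places.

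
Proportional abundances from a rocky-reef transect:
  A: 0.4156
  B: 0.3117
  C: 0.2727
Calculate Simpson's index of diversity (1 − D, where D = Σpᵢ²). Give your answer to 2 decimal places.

0.66

D = 0.4156² + 0.3117² + 0.2727² = 0.1727 + 0.0972 + 0.0744 = 0.3442 (working shown to 4 dp, full precision carried).
So 1 − D = 0.6558, i.e. 0.66 to 2 decimal places.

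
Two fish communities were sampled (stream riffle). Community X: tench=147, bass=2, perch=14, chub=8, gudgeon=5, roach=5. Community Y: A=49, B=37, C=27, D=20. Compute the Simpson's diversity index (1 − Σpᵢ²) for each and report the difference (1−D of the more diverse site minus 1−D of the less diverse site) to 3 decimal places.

Community X: N=181, proportions 0.81215, 0.01105, 0.07735, 0.0442, 0.02762, 0.02762, giving 1−D = 0.33082 (working shown to 5 dp, full precision carried).
Community Y: N=133, proportions 0.36842, 0.2782, 0.20301, 0.15038, giving 1−D = 0.72305.
Difference = |0.33082 − 0.72305| = 0.39223, i.e. 0.392 to 3 decimal places.

0.392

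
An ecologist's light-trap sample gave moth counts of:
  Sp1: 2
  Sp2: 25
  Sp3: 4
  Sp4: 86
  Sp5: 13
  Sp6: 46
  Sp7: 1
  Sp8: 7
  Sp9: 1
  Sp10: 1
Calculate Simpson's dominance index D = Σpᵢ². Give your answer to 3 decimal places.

Total N = 2+25+4+86+13+46+1+7+1+1 = 186, so the proportions are 0.01075, 0.13441, 0.02151, 0.46237, 0.06989, 0.24731, 0.00538, 0.03763, 0.00538, 0.00538 (working shown to 5 dp, full precision carried).
D = 0.01075² + 0.13441² + 0.02151² + 0.46237² + 0.06989² + 0.24731² + 0.00538² + 0.03763² + 0.00538² + 0.00538² = 0.00012 + 0.01807 + 0.00046 + 0.21378 + 0.00488 + 0.06116 + 0.00003 + 0.00142 + 0.00003 + 0.00003 = 0.29998.
To 3 decimal places, D = 0.300.

0.300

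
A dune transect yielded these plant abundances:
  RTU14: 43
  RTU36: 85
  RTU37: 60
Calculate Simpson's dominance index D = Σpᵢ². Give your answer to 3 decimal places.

0.359

Total N = 43+85+60 = 188, so the proportions are 0.22872, 0.45213, 0.31915 (working shown to 5 dp, full precision carried).
D = 0.22872² + 0.45213² + 0.31915² = 0.05231 + 0.20442 + 0.10186 = 0.35859.
To 3 decimal places, D = 0.359.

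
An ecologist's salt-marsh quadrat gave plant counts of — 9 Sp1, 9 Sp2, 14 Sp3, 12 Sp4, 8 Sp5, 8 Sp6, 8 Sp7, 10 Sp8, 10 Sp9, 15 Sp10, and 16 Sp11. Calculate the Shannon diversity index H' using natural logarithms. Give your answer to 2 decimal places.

2.37

Total N = 9+9+14+12+8+8+8+10+10+15+16 = 119, so the proportions are 0.0756, 0.0756, 0.1176, 0.1008, 0.0672, 0.0672, 0.0672, 0.084, 0.084, 0.1261, 0.1345 (working shown to 4 dp, full precision carried).
Each pᵢ ln pᵢ term: 0.0756×(-2.5819)=-0.1953, 0.0756×(-2.5819)=-0.1953, 0.1176×(-2.1401)=-0.2518, 0.1008×(-2.2942)=-0.2313, 0.0672×(-2.6997)=-0.1815, 0.0672×(-2.6997)=-0.1815, 0.0672×(-2.6997)=-0.1815, 0.084×(-2.4765)=-0.2081, 0.084×(-2.4765)=-0.2081, 0.1261×(-2.0711)=-0.2611, 0.1345×(-2.0065)=-0.2698.
Sum = -2.3652, so H' = 2.37.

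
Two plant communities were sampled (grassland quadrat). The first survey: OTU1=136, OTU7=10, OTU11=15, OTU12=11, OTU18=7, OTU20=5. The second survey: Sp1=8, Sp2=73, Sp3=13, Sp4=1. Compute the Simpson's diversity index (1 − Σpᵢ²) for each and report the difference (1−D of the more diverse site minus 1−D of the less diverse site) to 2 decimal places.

The first survey: N=184, proportions 0.7391, 0.0543, 0.0815, 0.0598, 0.038, 0.0272, giving 1−D = 0.4383 (working shown to 4 dp, full precision carried).
The second survey: N=95, proportions 0.0842, 0.7684, 0.1368, 0.0105, giving 1−D = 0.3836.
Difference = |0.4383 − 0.3836| = 0.0547, i.e. 0.05 to 2 decimal places.

0.05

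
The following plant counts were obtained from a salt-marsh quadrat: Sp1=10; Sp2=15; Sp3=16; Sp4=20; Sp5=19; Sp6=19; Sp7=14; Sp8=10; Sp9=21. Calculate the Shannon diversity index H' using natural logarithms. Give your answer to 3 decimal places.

2.166

Total N = 10+15+16+20+19+19+14+10+21 = 144, so the proportions are 0.06944, 0.10417, 0.11111, 0.13889, 0.13194, 0.13194, 0.09722, 0.06944, 0.14583 (working shown to 5 dp, full precision carried).
Each pᵢ ln pᵢ term: 0.06944×(-2.66723)=-0.18522, 0.10417×(-2.26176)=-0.23560, 0.11111×(-2.19722)=-0.24414, 0.13889×(-1.97408)=-0.27418, 0.13194×(-2.02537)=-0.26724, 0.13194×(-2.02537)=-0.26724, 0.09722×(-2.33076)=-0.22660, 0.06944×(-2.66723)=-0.18522, 0.14583×(-1.92529)=-0.28077.
Sum = -2.16621, so H' = 2.166.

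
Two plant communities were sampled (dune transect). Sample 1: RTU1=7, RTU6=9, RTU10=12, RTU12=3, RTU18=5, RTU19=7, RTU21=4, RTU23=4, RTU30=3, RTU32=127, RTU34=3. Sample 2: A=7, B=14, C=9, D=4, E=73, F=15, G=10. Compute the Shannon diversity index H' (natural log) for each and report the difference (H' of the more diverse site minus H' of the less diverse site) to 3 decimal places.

0.157

Sample 1: N=184, proportions 0.0380435, 0.048913, 0.0652174, 0.0163043, 0.0271739, 0.0380435, 0.0217391, 0.0217391, 0.0163043, 0.6902174, 0.0163043, giving H' = 1.2960583 (working shown to 7 dp, full precision carried).
Sample 2: N=132, proportions 0.0530303, 0.1060606, 0.0681818, 0.030303, 0.5530303, 0.1136364, 0.0757576, giving H' = 1.4529647.
Difference = |1.2960583 − 1.4529647| = 0.1569064, i.e. 0.157 to 3 decimal places.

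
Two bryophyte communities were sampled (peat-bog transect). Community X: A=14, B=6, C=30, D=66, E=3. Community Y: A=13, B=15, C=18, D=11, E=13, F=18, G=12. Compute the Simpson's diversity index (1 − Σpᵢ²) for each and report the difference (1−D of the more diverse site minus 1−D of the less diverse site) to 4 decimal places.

0.2406

Community X: N=119, proportions 0.117647, 0.05042, 0.252101, 0.554622, 0.02521, giving 1−D = 0.611821 (working shown to 6 dp, full precision carried).
Community Y: N=100, proportions 0.13, 0.15, 0.18, 0.11, 0.13, 0.18, 0.12, giving 1−D = 0.852400.
Difference = |0.611821 − 0.852400| = 0.240579, i.e. 0.2406 to 4 decimal places.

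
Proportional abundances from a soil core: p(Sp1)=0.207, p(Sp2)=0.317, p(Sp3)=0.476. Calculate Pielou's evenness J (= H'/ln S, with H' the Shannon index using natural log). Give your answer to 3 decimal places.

H' = −Σ pᵢ ln pᵢ = −((-0.32603) + (-0.36419) + (-0.35335)) = 1.04357 (working shown to 5 dp, full precision carried).
With S = 3 species, ln S = 1.09861, so J = 1.04357/1.09861 = 0.94990, i.e. 0.950 to 3 decimal places.

0.950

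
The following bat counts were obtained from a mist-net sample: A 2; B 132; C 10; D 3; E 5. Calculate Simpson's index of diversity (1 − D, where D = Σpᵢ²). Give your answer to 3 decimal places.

0.240

Total N = 2+132+10+3+5 = 152, so the proportions are 0.01316, 0.86842, 0.06579, 0.01974, 0.03289 (working shown to 5 dp, full precision carried).
D = 0.01316² + 0.86842² + 0.06579² + 0.01974² + 0.03289² = 0.00017 + 0.75416 + 0.00433 + 0.00039 + 0.00108 = 0.76013.
So 1 − D = 0.23987, i.e. 0.240 to 3 decimal places.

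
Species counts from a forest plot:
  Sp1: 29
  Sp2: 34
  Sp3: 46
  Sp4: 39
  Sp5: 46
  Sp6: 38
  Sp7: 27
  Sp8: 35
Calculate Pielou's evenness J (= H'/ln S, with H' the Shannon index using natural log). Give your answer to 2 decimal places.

0.99

Total N = 29+34+46+39+46+38+27+35 = 294, so the proportions are 0.0986, 0.1156, 0.1565, 0.1327, 0.1565, 0.1293, 0.0918, 0.119 (working shown to 4 dp, full precision carried).
H' = −Σ pᵢ ln pᵢ = −((-0.2285) + (-0.2495) + (-0.2902) + (-0.2680) + (-0.2902) + (-0.2644) + (-0.2193) + (-0.2534)) = 2.0635.
With S = 8 species, ln S = 2.0794, so J = 2.0635/2.0794 = 0.9923, i.e. 0.99 to 2 decimal places.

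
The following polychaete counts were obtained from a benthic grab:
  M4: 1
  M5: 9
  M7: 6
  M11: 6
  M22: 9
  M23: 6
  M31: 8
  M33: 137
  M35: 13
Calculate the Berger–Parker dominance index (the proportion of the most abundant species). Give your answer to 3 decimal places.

Total N = 1+9+6+6+9+6+8+137+13 = 195, so the proportions are 0.00513, 0.04615, 0.03077, 0.03077, 0.04615, 0.03077, 0.04103, 0.70256, 0.06667 (working shown to 5 dp, full precision carried).
The largest proportion is 0.70256, i.e. d = 0.703 to 3 decimal places.

0.703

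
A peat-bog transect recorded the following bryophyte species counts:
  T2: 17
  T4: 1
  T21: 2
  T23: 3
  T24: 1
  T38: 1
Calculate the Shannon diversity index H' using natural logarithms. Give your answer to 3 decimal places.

1.105

Total N = 17+1+2+3+1+1 = 25, so the proportions are 0.68, 0.04, 0.08, 0.12, 0.04, 0.04 (working shown to 5 dp, full precision carried).
Each pᵢ ln pᵢ term: 0.68×(-0.38566)=-0.26225, 0.04×(-3.21888)=-0.12876, 0.08×(-2.52573)=-0.20206, 0.12×(-2.12026)=-0.25443, 0.04×(-3.21888)=-0.12876, 0.04×(-3.21888)=-0.12876.
Sum = -1.10501, so H' = 1.105.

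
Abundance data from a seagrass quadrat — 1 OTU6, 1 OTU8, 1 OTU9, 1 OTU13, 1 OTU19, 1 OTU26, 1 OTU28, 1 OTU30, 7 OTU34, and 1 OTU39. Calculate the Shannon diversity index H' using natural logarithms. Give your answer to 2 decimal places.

Total N = 1+1+1+1+1+1+1+1+7+1 = 16, so the proportions are 0.0625, 0.0625, 0.0625, 0.0625, 0.0625, 0.0625, 0.0625, 0.0625, 0.4375, 0.0625 (working shown to 4 dp, full precision carried).
Each pᵢ ln pᵢ term: 0.0625×(-2.7726)=-0.1733, 0.0625×(-2.7726)=-0.1733, 0.0625×(-2.7726)=-0.1733, 0.0625×(-2.7726)=-0.1733, 0.0625×(-2.7726)=-0.1733, 0.0625×(-2.7726)=-0.1733, 0.0625×(-2.7726)=-0.1733, 0.0625×(-2.7726)=-0.1733, 0.4375×(-0.8267)=-0.3617, 0.0625×(-2.7726)=-0.1733.
Sum = -1.9213, so H' = 1.92.

1.92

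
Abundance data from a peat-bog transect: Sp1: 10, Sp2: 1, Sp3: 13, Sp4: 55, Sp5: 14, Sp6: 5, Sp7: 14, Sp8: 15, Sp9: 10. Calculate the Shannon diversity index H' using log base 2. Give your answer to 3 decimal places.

Total N = 10+1+13+55+14+5+14+15+10 = 137, so the proportions are 0.07299, 0.0073, 0.09489, 0.40146, 0.10219, 0.0365, 0.10219, 0.10949, 0.07299 (working shown to 5 dp, full precision carried).
Each pᵢ log₂ pᵢ term: 0.07299×(-3.77610)=-0.27563, 0.0073×(-7.09803)=-0.05181, 0.09489×(-3.39759)=-0.32240, 0.40146×(-1.31667)=-0.52859, 0.10219×(-3.29068)=-0.33627, 0.0365×(-4.77610)=-0.17431, 0.10219×(-3.29068)=-0.33627, 0.10949×(-3.19114)=-0.34940, 0.07299×(-3.77610)=-0.27563.
Sum = -2.65031, so H' = 2.650.

2.650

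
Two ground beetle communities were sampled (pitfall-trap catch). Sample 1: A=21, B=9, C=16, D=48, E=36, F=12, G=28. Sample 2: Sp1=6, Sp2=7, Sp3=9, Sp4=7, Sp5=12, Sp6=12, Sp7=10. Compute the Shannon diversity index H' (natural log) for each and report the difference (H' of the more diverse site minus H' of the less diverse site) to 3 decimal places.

Sample 1: N=170, proportions 0.12353, 0.05294, 0.09412, 0.28235, 0.21176, 0.07059, 0.16471, giving H' = 1.80629 (working shown to 5 dp, full precision carried).
Sample 2: N=63, proportions 0.09524, 0.11111, 0.14286, 0.11111, 0.19048, 0.19048, 0.15873, giving H' = 1.91406.
Difference = |1.80629 − 1.91406| = 0.10777, i.e. 0.108 to 3 decimal places.

0.108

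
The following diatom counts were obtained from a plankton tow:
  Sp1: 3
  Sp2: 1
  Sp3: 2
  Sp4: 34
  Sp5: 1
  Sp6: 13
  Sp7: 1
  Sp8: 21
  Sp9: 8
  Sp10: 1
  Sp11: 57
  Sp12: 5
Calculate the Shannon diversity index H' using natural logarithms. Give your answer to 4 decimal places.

1.7456

Total N = 3+1+2+34+1+13+1+21+8+1+57+5 = 147, so the proportions are 0.020408, 0.006803, 0.013605, 0.231293, 0.006803, 0.088435, 0.006803, 0.142857, 0.054422, 0.006803, 0.387755, 0.034014 (working shown to 6 dp, full precision carried).
Each pᵢ ln pᵢ term: 0.020408×(-3.891820)=-0.079425, 0.006803×(-4.990433)=-0.033949, 0.013605×(-4.297285)=-0.058466, 0.231293×(-1.464072)=-0.338629, 0.006803×(-4.990433)=-0.033949, 0.088435×(-2.425483)=-0.214499, 0.006803×(-4.990433)=-0.033949, 0.142857×(-1.945910)=-0.277987, 0.054422×(-2.910991)=-0.158421, 0.006803×(-4.990433)=-0.033949, 0.387755×(-0.947381)=-0.367352, 0.034014×(-3.380995)=-0.115000.
Sum = -1.745573, so H' = 1.7456.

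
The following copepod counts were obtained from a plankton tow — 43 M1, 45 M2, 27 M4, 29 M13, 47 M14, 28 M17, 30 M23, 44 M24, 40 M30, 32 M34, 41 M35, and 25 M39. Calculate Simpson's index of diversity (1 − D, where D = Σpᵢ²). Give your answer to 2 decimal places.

Total N = 43+45+27+29+47+28+30+44+40+32+41+25 = 431, so the proportions are 0.0998, 0.1044, 0.0626, 0.0673, 0.109, 0.065, 0.0696, 0.1021, 0.0928, 0.0742, 0.0951, 0.058 (working shown to 4 dp, full precision carried).
D = 0.0998² + 0.1044² + 0.0626² + 0.0673² + 0.109² + 0.065² + 0.0696² + 0.1021² + 0.0928² + 0.0742² + 0.0951² + 0.058² = 0.0100 + 0.0109 + 0.0039 + 0.0045 + 0.0119 + 0.0042 + 0.0048 + 0.0104 + 0.0086 + 0.0055 + 0.0090 + 0.0034 = 0.0872.
So 1 − D = 0.9128, i.e. 0.91 to 2 decimal places.

0.91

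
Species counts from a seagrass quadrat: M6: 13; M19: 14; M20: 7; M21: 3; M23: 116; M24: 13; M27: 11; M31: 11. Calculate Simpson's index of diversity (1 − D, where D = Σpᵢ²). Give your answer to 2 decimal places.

0.60

Total N = 13+14+7+3+116+13+11+11 = 188, so the proportions are 0.0691, 0.0745, 0.0372, 0.016, 0.617, 0.0691, 0.0585, 0.0585 (working shown to 4 dp, full precision carried).
D = 0.0691² + 0.0745² + 0.0372² + 0.016² + 0.617² + 0.0691² + 0.0585² + 0.0585² = 0.0048 + 0.0055 + 0.0014 + 0.0003 + 0.3807 + 0.0048 + 0.0034 + 0.0034 = 0.4043.
So 1 − D = 0.5957, i.e. 0.60 to 2 decimal places.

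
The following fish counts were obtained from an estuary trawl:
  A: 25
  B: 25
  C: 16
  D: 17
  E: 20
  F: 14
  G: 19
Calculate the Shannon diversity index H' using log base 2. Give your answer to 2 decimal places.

Total N = 25+25+16+17+20+14+19 = 136, so the proportions are 0.1838, 0.1838, 0.1176, 0.125, 0.1471, 0.1029, 0.1397 (working shown to 4 dp, full precision carried).
Each pᵢ log₂ pᵢ term: 0.1838×(-2.4436)=-0.4492, 0.1838×(-2.4436)=-0.4492, 0.1176×(-3.0875)=-0.3632, 0.125×(-3.0000)=-0.3750, 0.1471×(-2.7655)=-0.4067, 0.1029×(-3.2801)=-0.3377, 0.1397×(-2.8395)=-0.3967.
Sum = -2.7777, so H' = 2.78.

2.78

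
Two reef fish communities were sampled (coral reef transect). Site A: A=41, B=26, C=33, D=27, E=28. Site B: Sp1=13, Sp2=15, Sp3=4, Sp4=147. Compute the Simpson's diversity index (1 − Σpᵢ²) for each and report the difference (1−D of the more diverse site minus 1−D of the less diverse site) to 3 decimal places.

Site A: N=155, proportions 0.26452, 0.16774, 0.2129, 0.17419, 0.18065, giving 1−D = 0.79359 (working shown to 5 dp, full precision carried).
Site B: N=179, proportions 0.07263, 0.0838, 0.02235, 0.82123, giving 1−D = 0.31279.
Difference = |0.79359 − 0.31279| = 0.48080, i.e. 0.481 to 3 decimal places.

0.481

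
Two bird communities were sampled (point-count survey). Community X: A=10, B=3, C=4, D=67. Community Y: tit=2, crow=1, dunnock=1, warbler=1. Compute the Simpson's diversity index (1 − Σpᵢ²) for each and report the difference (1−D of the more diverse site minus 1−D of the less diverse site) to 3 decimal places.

Community X: N=84, proportions 0.11905, 0.03571, 0.04762, 0.79762, giving 1−D = 0.34609 (working shown to 5 dp, full precision carried).
Community Y: N=5, proportions 0.4, 0.2, 0.2, 0.2, giving 1−D = 0.72000.
Difference = |0.34609 − 0.72000| = 0.37391, i.e. 0.374 to 3 decimal places.

0.374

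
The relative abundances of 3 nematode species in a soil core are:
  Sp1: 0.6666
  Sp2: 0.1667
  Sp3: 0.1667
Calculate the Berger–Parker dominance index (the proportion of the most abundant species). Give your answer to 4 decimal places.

The largest proportion is 0.6666, i.e. d = 0.6666 to 4 decimal places.

0.6666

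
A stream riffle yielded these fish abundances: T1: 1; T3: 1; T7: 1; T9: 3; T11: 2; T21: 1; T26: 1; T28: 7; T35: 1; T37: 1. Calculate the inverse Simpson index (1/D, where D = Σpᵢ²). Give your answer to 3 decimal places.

Total N = 1+1+1+3+2+1+1+7+1+1 = 19, so the proportions are 0.0526316, 0.0526316, 0.0526316, 0.1578947, 0.1052632, 0.0526316, 0.0526316, 0.3684211, 0.0526316, 0.0526316 (working shown to 7 dp, full precision carried).
D = 0.0526316² + 0.0526316² + 0.0526316² + 0.1578947² + 0.1052632² + 0.0526316² + 0.0526316² + 0.3684211² + 0.0526316² + 0.0526316² = 0.0027701 + 0.0027701 + 0.0027701 + 0.0249307 + 0.0110803 + 0.0027701 + 0.0027701 + 0.1357341 + 0.0027701 + 0.0027701 = 0.1911357.
So 1/D = 5.23188, i.e. 5.232 to 3 decimal places.

5.232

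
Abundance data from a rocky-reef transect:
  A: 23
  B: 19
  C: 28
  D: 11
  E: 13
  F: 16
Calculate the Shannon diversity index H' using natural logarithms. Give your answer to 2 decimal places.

Total N = 23+19+28+11+13+16 = 110, so the proportions are 0.2091, 0.1727, 0.2545, 0.1, 0.1182, 0.1455 (working shown to 4 dp, full precision carried).
Each pᵢ ln pᵢ term: 0.2091×(-1.5650)=-0.3272, 0.1727×(-1.7560)=-0.3033, 0.2545×(-1.3683)=-0.3483, 0.1×(-2.3026)=-0.2303, 0.1182×(-2.1355)=-0.2524, 0.1455×(-1.9279)=-0.2804.
Sum = -1.7419, so H' = 1.74.

1.74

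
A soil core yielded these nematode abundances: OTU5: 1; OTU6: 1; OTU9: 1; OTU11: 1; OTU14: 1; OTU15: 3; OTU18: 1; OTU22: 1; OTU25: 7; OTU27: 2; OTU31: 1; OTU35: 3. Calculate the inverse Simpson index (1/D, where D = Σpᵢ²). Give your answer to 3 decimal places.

Total N = 1+1+1+1+1+3+1+1+7+2+1+3 = 23, so the proportions are 0.0434783, 0.0434783, 0.0434783, 0.0434783, 0.0434783, 0.1304348, 0.0434783, 0.0434783, 0.3043478, 0.0869565, 0.0434783, 0.1304348 (working shown to 7 dp, full precision carried).
D = 0.0434783² + 0.0434783² + 0.0434783² + 0.0434783² + 0.0434783² + 0.1304348² + 0.0434783² + 0.0434783² + 0.3043478² + 0.0869565² + 0.0434783² + 0.1304348² = 0.0018904 + 0.0018904 + 0.0018904 + 0.0018904 + 0.0018904 + 0.0170132 + 0.0018904 + 0.0018904 + 0.0926276 + 0.0075614 + 0.0018904 + 0.0170132 = 0.1493384.
So 1/D = 6.69620, i.e. 6.696 to 3 decimal places.

6.696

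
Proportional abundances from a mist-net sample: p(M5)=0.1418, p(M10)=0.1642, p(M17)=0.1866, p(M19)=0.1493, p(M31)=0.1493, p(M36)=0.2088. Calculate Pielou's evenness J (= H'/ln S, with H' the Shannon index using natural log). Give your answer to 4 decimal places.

H' = −Σ pᵢ ln pᵢ = −((-0.276983) + (-0.296655) + (-0.313262) + (-0.283938) + (-0.283938) + (-0.327060)) = 1.781837 (working shown to 6 dp, full precision carried).
With S = 6 species, ln S = 1.791759, so J = 1.781837/1.791759 = 0.994462, i.e. 0.9945 to 4 decimal places.

0.9945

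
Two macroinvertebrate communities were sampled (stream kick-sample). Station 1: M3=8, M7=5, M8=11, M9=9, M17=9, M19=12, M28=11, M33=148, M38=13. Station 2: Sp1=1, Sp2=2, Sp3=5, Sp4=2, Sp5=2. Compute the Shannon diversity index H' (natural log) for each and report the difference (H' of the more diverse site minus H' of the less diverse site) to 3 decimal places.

0.117

Station 1: N=226, proportions 0.0354, 0.02212, 0.04867, 0.03982, 0.03982, 0.0531, 0.04867, 0.65487, 0.05752, giving H' = 1.35090 (working shown to 5 dp, full precision carried).
Station 2: N=12, proportions 0.08333, 0.16667, 0.41667, 0.16667, 0.16667, giving H' = 1.46773.
Difference = |1.35090 − 1.46773| = 0.11683, i.e. 0.117 to 3 decimal places.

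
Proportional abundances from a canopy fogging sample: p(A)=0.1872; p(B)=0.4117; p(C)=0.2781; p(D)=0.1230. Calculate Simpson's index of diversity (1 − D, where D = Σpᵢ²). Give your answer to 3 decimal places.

D = 0.1872² + 0.4117² + 0.2781² + 0.123² = 0.03504 + 0.16950 + 0.07734 + 0.01513 = 0.29701 (working shown to 5 dp, full precision carried).
So 1 − D = 0.70299, i.e. 0.703 to 3 decimal places.

0.703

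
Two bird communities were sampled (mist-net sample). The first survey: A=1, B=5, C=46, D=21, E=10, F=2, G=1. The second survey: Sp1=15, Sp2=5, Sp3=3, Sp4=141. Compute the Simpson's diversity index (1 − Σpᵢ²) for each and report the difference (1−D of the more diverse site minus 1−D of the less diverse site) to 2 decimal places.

0.39

The first survey: N=86, proportions 0.0116, 0.0581, 0.5349, 0.2442, 0.1163, 0.0233, 0.0116, giving 1−D = 0.6366 (working shown to 4 dp, full precision carried).
The second survey: N=164, proportions 0.0915, 0.0305, 0.0183, 0.8598, giving 1−D = 0.2512.
Difference = |0.6366 − 0.2512| = 0.3854, i.e. 0.39 to 2 decimal places.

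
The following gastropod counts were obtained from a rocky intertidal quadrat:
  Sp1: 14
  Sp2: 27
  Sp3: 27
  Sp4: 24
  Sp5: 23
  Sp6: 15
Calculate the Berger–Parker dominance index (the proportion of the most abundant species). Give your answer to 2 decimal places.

0.21

Total N = 14+27+27+24+23+15 = 130, so the proportions are 0.1077, 0.2077, 0.2077, 0.1846, 0.1769, 0.1154 (working shown to 4 dp, full precision carried).
The largest proportion is 0.2077, i.e. d = 0.21 to 2 decimal places.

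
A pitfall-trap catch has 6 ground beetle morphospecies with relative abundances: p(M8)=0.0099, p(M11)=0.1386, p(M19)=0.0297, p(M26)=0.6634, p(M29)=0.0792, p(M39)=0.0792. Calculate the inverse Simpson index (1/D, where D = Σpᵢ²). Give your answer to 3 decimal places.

2.115

D = 0.0099² + 0.1386² + 0.0297² + 0.6634² + 0.0792² + 0.0792² = 0.000098 + 0.019210 + 0.000882 + 0.440100 + 0.006273 + 0.006273 = 0.472835 (working shown to 6 dp, full precision carried).
So 1/D = 2.11490, i.e. 2.115 to 3 decimal places.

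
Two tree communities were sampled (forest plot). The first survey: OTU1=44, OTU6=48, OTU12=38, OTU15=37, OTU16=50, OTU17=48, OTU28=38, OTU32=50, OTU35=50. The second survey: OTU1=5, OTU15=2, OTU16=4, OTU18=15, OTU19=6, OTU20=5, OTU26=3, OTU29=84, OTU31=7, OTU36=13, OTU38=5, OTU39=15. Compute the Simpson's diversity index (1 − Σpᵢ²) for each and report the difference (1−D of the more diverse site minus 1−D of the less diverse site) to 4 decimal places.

0.1797

The first survey: N=403, proportions 0.10918114, 0.1191067, 0.0942928, 0.09181141, 0.12406948, 0.1191067, 0.0942928, 0.12406948, 0.12406948, giving 1−D = 0.88731536 (working shown to 8 dp, full precision carried).
The second survey: N=164, proportions 0.0304878, 0.01219512, 0.02439024, 0.09146341, 0.03658537, 0.0304878, 0.01829268, 0.51219512, 0.04268293, 0.07926829, 0.0304878, 0.09146341, giving 1−D = 0.70761452.
Difference = |0.88731536 − 0.70761452| = 0.17970084, i.e. 0.1797 to 4 decimal places.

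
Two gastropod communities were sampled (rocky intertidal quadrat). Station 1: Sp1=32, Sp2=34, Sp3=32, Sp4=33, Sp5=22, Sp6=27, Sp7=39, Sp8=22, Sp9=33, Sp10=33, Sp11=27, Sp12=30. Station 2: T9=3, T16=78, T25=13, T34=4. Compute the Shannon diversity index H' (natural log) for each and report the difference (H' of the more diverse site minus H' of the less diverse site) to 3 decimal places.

Station 1: N=364, proportions 0.08791, 0.09341, 0.08791, 0.09066, 0.06044, 0.07418, 0.10714, 0.06044, 0.09066, 0.09066, 0.07418, 0.08242, giving H' = 2.47201 (working shown to 5 dp, full precision carried).
Station 2: N=98, proportions 0.03061, 0.79592, 0.13265, 0.04082, giving H' = 0.68692.
Difference = |2.47201 − 0.68692| = 1.78509, i.e. 1.785 to 3 decimal places.

1.785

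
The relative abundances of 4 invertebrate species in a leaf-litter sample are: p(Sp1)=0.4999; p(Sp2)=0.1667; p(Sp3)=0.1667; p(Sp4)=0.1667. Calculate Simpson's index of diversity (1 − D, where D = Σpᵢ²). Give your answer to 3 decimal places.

D = 0.4999² + 0.1667² + 0.1667² + 0.1667² = 0.24990 + 0.02779 + 0.02779 + 0.02779 = 0.33327 (working shown to 5 dp, full precision carried).
So 1 − D = 0.66673, i.e. 0.667 to 3 decimal places.

0.667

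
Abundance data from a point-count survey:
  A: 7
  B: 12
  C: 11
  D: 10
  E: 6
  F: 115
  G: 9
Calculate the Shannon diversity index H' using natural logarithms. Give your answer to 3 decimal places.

1.200

Total N = 7+12+11+10+6+115+9 = 170, so the proportions are 0.04118, 0.07059, 0.06471, 0.05882, 0.03529, 0.67647, 0.05294 (working shown to 5 dp, full precision carried).
Each pᵢ ln pᵢ term: 0.04118×(-3.18989)=-0.13135, 0.07059×(-2.65089)=-0.18712, 0.06471×(-2.73790)=-0.17716, 0.05882×(-2.83321)=-0.16666, 0.03529×(-3.34404)=-0.11802, 0.67647×(-0.39087)=-0.26441, 0.05294×(-2.93857)=-0.15557.
Sum = -1.20029, so H' = 1.200.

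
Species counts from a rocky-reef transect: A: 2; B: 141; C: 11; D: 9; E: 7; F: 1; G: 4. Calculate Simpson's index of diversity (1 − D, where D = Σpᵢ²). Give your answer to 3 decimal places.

Total N = 2+141+11+9+7+1+4 = 175, so the proportions are 0.01143, 0.80571, 0.06286, 0.05143, 0.04, 0.00571, 0.02286 (working shown to 5 dp, full precision carried).
D = 0.01143² + 0.80571² + 0.06286² + 0.05143² + 0.04² + 0.00571² + 0.02286² = 0.00013 + 0.64918 + 0.00395 + 0.00264 + 0.00160 + 0.00003 + 0.00052 = 0.65806.
So 1 − D = 0.34194, i.e. 0.342 to 3 decimal places.

0.342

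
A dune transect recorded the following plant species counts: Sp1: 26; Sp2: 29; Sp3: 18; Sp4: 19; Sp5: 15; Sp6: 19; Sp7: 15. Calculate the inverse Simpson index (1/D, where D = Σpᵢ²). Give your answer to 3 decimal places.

6.598

Total N = 26+29+18+19+15+19+15 = 141, so the proportions are 0.1843972, 0.2056738, 0.1276596, 0.1347518, 0.106383, 0.1347518, 0.106383 (working shown to 7 dp, full precision carried).
D = 0.1843972² + 0.2056738² + 0.1276596² + 0.1347518² + 0.106383² + 0.1347518² + 0.106383² = 0.0340023 + 0.0423017 + 0.0162970 + 0.0181580 + 0.0113173 + 0.0181580 + 0.0113173 = 0.1515517.
So 1/D = 6.59841, i.e. 6.598 to 3 decimal places.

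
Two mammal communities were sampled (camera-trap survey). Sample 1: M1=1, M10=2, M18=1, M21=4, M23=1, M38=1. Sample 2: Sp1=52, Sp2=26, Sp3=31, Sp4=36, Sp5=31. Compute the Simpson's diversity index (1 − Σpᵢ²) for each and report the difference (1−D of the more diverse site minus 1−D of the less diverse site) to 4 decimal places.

Sample 1: N=10, proportions 0.1, 0.2, 0.1, 0.4, 0.1, 0.1, giving 1−D = 0.760000 (working shown to 6 dp, full precision carried).
Sample 2: N=176, proportions 0.295455, 0.147727, 0.176136, 0.204545, 0.176136, giving 1−D = 0.786996.
Difference = |0.760000 − 0.786996| = 0.026996, i.e. 0.0270 to 4 decimal places.

0.0270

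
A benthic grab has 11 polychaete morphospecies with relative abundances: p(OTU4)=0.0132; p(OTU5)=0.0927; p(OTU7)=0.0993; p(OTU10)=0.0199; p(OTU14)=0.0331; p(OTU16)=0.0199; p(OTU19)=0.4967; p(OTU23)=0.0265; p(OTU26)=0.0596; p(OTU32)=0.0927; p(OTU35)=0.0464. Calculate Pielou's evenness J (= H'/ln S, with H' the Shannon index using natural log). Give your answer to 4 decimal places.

0.7300

H' = −Σ pᵢ ln pᵢ = −((-0.057124) + (-0.220476) + (-0.229344) + (-0.077949) + (-0.112812) + (-0.077949) + (-0.347575) + (-0.096211) + (-0.168078) + (-0.220476) + (-0.142469)) = 1.750464 (working shown to 6 dp, full precision carried).
With S = 11 species, ln S = 2.397895, so J = 1.750464/2.397895 = 0.730000, i.e. 0.7300 to 4 decimal places.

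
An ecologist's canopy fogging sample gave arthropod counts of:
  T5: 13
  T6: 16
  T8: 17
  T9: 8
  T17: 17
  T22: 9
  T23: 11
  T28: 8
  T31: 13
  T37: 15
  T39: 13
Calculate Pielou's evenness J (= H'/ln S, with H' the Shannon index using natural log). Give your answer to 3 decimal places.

Total N = 13+16+17+8+17+9+11+8+13+15+13 = 140, so the proportions are 0.09286, 0.11429, 0.12143, 0.05714, 0.12143, 0.06429, 0.07857, 0.05714, 0.09286, 0.10714, 0.09286 (working shown to 5 dp, full precision carried).
H' = −Σ pᵢ ln pᵢ = −((-0.22069) + (-0.24789) + (-0.25602) + (-0.16355) + (-0.25602) + (-0.17643) + (-0.19987) + (-0.16355) + (-0.22069) + (-0.23931) + (-0.22069)) = 2.36473.
With S = 11 species, ln S = 2.39790, so J = 2.36473/2.39790 = 0.98617, i.e. 0.986 to 3 decimal places.

0.986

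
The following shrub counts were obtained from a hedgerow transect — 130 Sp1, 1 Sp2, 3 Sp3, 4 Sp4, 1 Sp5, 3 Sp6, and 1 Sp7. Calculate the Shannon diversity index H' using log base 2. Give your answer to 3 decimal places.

0.653

Total N = 130+1+3+4+1+3+1 = 143, so the proportions are 0.90909, 0.00699, 0.02098, 0.02797, 0.00699, 0.02098, 0.00699 (working shown to 5 dp, full precision carried).
Each pᵢ log₂ pᵢ term: 0.90909×(-0.13750)=-0.12500, 0.00699×(-7.15987)=-0.05007, 0.02098×(-5.57491)=-0.11696, 0.02797×(-5.15987)=-0.14433, 0.00699×(-7.15987)=-0.05007, 0.02098×(-5.57491)=-0.11696, 0.00699×(-7.15987)=-0.05007.
Sum = -0.65345, so H' = 0.653.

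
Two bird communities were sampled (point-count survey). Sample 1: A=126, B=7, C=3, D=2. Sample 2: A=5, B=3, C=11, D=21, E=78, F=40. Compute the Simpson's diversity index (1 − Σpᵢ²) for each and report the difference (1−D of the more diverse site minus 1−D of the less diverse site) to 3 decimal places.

0.505

Sample 1: N=138, proportions 0.913043, 0.050725, 0.021739, 0.014493, giving 1−D = 0.163096 (working shown to 6 dp, full precision carried).
Sample 2: N=158, proportions 0.031646, 0.018987, 0.06962, 0.132911, 0.493671, 0.253165, giving 1−D = 0.668322.
Difference = |0.163096 − 0.668322| = 0.505226, i.e. 0.505 to 3 decimal places.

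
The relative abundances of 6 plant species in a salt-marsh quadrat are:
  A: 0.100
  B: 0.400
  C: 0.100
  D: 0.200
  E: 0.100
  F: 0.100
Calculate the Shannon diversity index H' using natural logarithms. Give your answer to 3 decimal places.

Each pᵢ ln pᵢ term (working shown to 5 dp, full precision carried): 0.1×(-2.30259)=-0.23026, 0.4×(-0.91629)=-0.36652, 0.1×(-2.30259)=-0.23026, 0.2×(-1.60944)=-0.32189, 0.1×(-2.30259)=-0.23026, 0.1×(-2.30259)=-0.23026.
Sum = -1.60944, so H' = 1.609.

1.609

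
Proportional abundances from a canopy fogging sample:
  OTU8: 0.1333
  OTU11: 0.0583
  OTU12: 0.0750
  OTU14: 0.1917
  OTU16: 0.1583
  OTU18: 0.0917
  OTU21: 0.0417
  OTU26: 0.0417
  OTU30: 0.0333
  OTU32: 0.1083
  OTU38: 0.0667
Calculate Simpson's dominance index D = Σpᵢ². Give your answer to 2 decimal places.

0.12

D = 0.1333² + 0.0583² + 0.075² + 0.1917² + 0.1583² + 0.0917² + 0.0417² + 0.0417² + 0.0333² + 0.1083² + 0.0667² = 0.0178 + 0.0034 + 0.0056 + 0.0367 + 0.0251 + 0.0084 + 0.0017 + 0.0017 + 0.0011 + 0.0117 + 0.0044 = 0.1178 (working shown to 4 dp, full precision carried).
To 2 decimal places, D = 0.12.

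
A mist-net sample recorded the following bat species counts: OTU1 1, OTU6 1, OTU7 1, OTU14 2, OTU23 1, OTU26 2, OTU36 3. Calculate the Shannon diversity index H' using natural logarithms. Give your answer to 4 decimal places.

Total N = 1+1+1+2+1+2+3 = 11, so the proportions are 0.090909, 0.090909, 0.090909, 0.181818, 0.090909, 0.181818, 0.272727 (working shown to 6 dp, full precision carried).
Each pᵢ ln pᵢ term: 0.090909×(-2.397895)=-0.217990, 0.090909×(-2.397895)=-0.217990, 0.090909×(-2.397895)=-0.217990, 0.181818×(-1.704748)=-0.309954, 0.090909×(-2.397895)=-0.217990, 0.181818×(-1.704748)=-0.309954, 0.272727×(-1.299283)=-0.354350.
Sum = -1.846220, so H' = 1.8462.

1.8462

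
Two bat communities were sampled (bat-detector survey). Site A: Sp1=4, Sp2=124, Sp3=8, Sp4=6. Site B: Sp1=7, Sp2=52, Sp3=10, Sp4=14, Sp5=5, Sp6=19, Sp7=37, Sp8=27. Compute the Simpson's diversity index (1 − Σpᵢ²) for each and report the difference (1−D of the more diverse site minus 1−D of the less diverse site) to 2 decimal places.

Site A: N=142, proportions 0.0282, 0.8732, 0.0563, 0.0423, giving 1−D = 0.2317 (working shown to 4 dp, full precision carried).
Site B: N=171, proportions 0.0409, 0.3041, 0.0585, 0.0819, 0.0292, 0.1111, 0.2164, 0.1579, giving 1−D = 0.8108.
Difference = |0.2317 − 0.8108| = 0.5791, i.e. 0.58 to 2 decimal places.

0.58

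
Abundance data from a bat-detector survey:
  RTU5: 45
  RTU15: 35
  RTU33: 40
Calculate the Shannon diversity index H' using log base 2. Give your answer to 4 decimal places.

Total N = 45+35+40 = 120, so the proportions are 0.375, 0.291667, 0.333333 (working shown to 6 dp, full precision carried).
Each pᵢ log₂ pᵢ term: 0.375×(-1.415037)=-0.530639, 0.291667×(-1.777608)=-0.518469, 0.333333×(-1.584963)=-0.528321.
Sum = -1.577429, so H' = 1.5774.

1.5774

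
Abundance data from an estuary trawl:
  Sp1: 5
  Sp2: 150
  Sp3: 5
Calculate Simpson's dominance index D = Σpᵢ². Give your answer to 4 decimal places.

0.8809

Total N = 5+150+5 = 160, so the proportions are 0.03125, 0.9375, 0.03125 (working shown to 6 dp, full precision carried).
D = 0.03125² + 0.9375² + 0.03125² = 0.000977 + 0.878906 + 0.000977 = 0.880859.
To 4 decimal places, D = 0.8809.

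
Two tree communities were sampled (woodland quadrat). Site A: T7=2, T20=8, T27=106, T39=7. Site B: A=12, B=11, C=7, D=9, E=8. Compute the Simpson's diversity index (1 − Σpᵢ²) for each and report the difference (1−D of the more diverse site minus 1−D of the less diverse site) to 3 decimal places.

Site A: N=123, proportions 0.01626, 0.065041, 0.861789, 0.056911, giving 1−D = 0.249587 (working shown to 6 dp, full precision carried).
Site B: N=47, proportions 0.255319, 0.234043, 0.148936, 0.191489, 0.170213, giving 1−D = 0.792214.
Difference = |0.249587 − 0.792214| = 0.542627, i.e. 0.543 to 3 decimal places.

0.543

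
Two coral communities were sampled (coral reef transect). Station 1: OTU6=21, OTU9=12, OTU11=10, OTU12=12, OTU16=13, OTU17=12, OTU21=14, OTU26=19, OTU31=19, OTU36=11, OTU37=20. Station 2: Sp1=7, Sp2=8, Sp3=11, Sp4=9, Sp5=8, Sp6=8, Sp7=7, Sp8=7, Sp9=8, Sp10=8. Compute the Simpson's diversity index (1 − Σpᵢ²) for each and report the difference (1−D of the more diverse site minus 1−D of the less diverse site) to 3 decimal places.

Station 1: N=163, proportions 0.128834, 0.07362, 0.06135, 0.07362, 0.079755, 0.07362, 0.08589, 0.116564, 0.116564, 0.067485, 0.122699, giving 1−D = 0.902857 (working shown to 6 dp, full precision carried).
Station 2: N=81, proportions 0.08642, 0.098765, 0.135802, 0.111111, 0.098765, 0.098765, 0.08642, 0.08642, 0.098765, 0.098765, giving 1−D = 0.898034.
Difference = |0.902857 − 0.898034| = 0.004823, i.e. 0.005 to 3 decimal places.

0.005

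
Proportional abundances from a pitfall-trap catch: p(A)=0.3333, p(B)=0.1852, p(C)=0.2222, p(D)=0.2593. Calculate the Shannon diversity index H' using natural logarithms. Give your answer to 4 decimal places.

Each pᵢ ln pᵢ term (working shown to 6 dp, full precision carried): 0.3333×(-1.098712)=-0.366201, 0.1852×(-1.686319)=-0.312306, 0.2222×(-1.504177)=-0.334228, 0.2593×(-1.349770)=-0.349995.
Sum = -1.362731, so H' = 1.3627.

1.3627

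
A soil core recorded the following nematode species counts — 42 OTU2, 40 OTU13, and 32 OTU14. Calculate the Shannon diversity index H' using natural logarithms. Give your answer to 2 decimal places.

1.09

Total N = 42+40+32 = 114, so the proportions are 0.3684, 0.3509, 0.2807 (working shown to 4 dp, full precision carried).
Each pᵢ ln pᵢ term: 0.3684×(-0.9985)=-0.3679, 0.3509×(-1.0473)=-0.3675, 0.2807×(-1.2705)=-0.3566.
Sum = -1.0920, so H' = 1.09.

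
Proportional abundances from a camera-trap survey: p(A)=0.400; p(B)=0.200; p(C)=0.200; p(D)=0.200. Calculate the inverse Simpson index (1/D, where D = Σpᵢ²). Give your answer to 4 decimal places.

D = 0.4² + 0.2² + 0.2² + 0.2² = 0.16000000 + 0.04000000 + 0.04000000 + 0.04000000 = 0.28000000 (working shown to 8 dp, full precision carried).
So 1/D = 3.571429, i.e. 3.5714 to 4 decimal places.

3.5714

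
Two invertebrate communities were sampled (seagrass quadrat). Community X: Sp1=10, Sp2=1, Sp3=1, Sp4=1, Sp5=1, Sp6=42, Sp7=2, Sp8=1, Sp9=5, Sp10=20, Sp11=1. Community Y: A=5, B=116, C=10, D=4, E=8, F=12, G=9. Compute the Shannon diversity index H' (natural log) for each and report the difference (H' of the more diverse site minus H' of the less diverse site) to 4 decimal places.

0.3986

Community X: N=85, proportions 0.117647, 0.011765, 0.011765, 0.011765, 0.011765, 0.494118, 0.023529, 0.011765, 0.058824, 0.235294, 0.011765, giving H' = 1.509050 (working shown to 6 dp, full precision carried).
Community Y: N=164, proportions 0.030488, 0.707317, 0.060976, 0.02439, 0.04878, 0.073171, 0.054878, giving H' = 1.110451.
Difference = |1.509050 − 1.110451| = 0.398599, i.e. 0.3986 to 4 decimal places.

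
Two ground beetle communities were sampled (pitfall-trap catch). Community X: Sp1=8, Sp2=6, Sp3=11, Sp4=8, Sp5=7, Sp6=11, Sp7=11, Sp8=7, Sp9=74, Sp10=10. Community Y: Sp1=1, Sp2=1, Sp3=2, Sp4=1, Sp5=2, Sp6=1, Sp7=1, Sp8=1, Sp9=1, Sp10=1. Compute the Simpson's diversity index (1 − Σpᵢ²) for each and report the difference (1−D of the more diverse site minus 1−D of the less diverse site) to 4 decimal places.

0.1538

Community X: N=153, proportions 0.052288, 0.039216, 0.071895, 0.052288, 0.045752, 0.071895, 0.071895, 0.045752, 0.48366, 0.065359, giving 1−D = 0.735102 (working shown to 6 dp, full precision carried).
Community Y: N=12, proportions 0.083333, 0.083333, 0.166667, 0.083333, 0.166667, 0.083333, 0.083333, 0.083333, 0.083333, 0.083333, giving 1−D = 0.888889.
Difference = |0.735102 − 0.888889| = 0.153787, i.e. 0.1538 to 4 decimal places.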